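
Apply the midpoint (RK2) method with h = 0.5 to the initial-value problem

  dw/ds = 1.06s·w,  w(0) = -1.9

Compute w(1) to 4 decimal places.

-3.1204

Midpoint: k1 = f(s_n, w_n); k2 = f(s_n + h/2, w_n + (h/2)·k1); w_{n+1} = w_n + h·k2.
s=0.000000, w=-1.900000:
  k1 = f(0.000000, -1.900000) = 0.000000
  k2 = f(0.250000, -1.900000) = -0.503500
  w ← -1.900000 + 0.5·(-0.503500) = -2.151750
s=0.500000, w=-2.151750:
  k1 = f(0.500000, -2.151750) = -1.140427
  k2 = f(0.750000, -2.436857) = -1.937301
  w ← -2.151750 + 0.5·(-1.937301) = -3.120401
w(1) ≈ -3.1204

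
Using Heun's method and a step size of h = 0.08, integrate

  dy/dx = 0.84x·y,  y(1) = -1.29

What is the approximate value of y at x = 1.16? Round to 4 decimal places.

-1.4913

Heun: k1 = f(x_n, y_n); k2 = f(x_n + h, y_n + h·k1); y_{n+1} = y_n + (h/2)·(k1 + k2).
x=1.000000, y=-1.290000:
  k1 = f(1.000000, -1.290000) = -1.083600
  k2 = f(1.080000, -1.376688) = -1.248931
  y ← -1.290000 + (0.08/2)·(-1.083600 + (-1.248931)) = -1.383301
x=1.080000, y=-1.383301:
  k1 = f(1.080000, -1.383301) = -1.254931
  k2 = f(1.160000, -1.483696) = -1.445713
  y ← -1.383301 + (0.08/2)·(-1.254931 + (-1.445713)) = -1.491327
y(1.16) ≈ -1.4913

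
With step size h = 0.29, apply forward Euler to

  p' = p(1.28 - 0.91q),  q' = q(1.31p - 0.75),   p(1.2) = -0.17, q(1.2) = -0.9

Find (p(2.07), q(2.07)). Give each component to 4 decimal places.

-0.6269, -0.2729

Euler on (p,q): p_{n+1} = p_n + h·p', q_{n+1} = q_n + h·q'.
1.200000: (-0.170000, -0.900000); f=(-0.356830, 0.875430) → (-0.273481, -0.646125)
1.490000: (-0.273481, -0.646125); f=(-0.510855, 0.716075) → (-0.421629, -0.438464)
1.780000: (-0.421629, -0.438464); f=(-0.707915, 0.571026) → (-0.626924, -0.272866)
(p(2.07), q(2.07)) ≈ (-0.6269, -0.2729)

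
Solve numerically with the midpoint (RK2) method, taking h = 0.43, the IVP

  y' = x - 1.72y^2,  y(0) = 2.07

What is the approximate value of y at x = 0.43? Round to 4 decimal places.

1.9882

Midpoint: k1 = f(x_n, y_n); k2 = f(x_n + h/2, y_n + (h/2)·k1); y_{n+1} = y_n + h·k2.
x=0.000000, y=2.070000:
  k1 = f(0.000000, 2.070000) = -7.370028
  k2 = f(0.215000, 0.485444) = -0.190328
  y ← 2.070000 + 0.43·(-0.190328) = 1.988159
y(0.43) ≈ 1.9882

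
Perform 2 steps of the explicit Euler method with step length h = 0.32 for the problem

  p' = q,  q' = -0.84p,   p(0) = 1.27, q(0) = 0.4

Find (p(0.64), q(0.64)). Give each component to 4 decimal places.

Euler on (p,q): p_{n+1} = p_n + h·p', q_{n+1} = q_n + h·q'.
0.000000: (1.270000, 0.400000); f=(0.400000, -1.066800) → (1.398000, 0.058624)
0.320000: (1.398000, 0.058624); f=(0.058624, -1.174320) → (1.416760, -0.317158)
(p(0.64), q(0.64)) ≈ (1.4168, -0.3172)

1.4168, -0.3172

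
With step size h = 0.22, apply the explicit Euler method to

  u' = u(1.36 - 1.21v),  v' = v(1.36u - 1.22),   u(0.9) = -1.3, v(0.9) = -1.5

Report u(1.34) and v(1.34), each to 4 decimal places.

-3.1708, -0.0365

Euler on (u,v): u_{n+1} = u_n + h·u', v_{n+1} = v_n + h·v'.
0.900000: (-1.300000, -1.500000); f=(-4.127500, 4.482000) → (-2.208050, -0.513960)
1.120000: (-2.208050, -0.513960); f=(-4.376116, 2.170426) → (-3.170795, -0.036466)
(u(1.34), v(1.34)) ≈ (-3.1708, -0.0365)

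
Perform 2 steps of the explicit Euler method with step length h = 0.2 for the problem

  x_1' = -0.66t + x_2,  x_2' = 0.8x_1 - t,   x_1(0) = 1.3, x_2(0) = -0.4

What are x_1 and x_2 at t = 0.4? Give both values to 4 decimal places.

Euler on (x_1,x_2): x_1_{n+1} = x_1_n + h·x_1', x_2_{n+1} = x_2_n + h·x_2'.
0.000000: (1.300000, -0.400000); f=(-0.400000, 1.040000) → (1.220000, -0.192000)
0.200000: (1.220000, -0.192000); f=(-0.324000, 0.776000) → (1.155200, -0.036800)
(x_1(0.4), x_2(0.4)) ≈ (1.1552, -0.0368)

1.1552, -0.0368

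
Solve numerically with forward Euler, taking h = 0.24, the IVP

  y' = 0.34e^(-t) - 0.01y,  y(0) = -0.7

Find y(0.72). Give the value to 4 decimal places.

-0.4992

Euler: y_{n+1} = y_n + h·f(t_n, y_n).
t=0.000000, y=-0.700000: f=0.347000 → y ← -0.700000 + 0.24·0.347000 = -0.616720
t=0.240000, y=-0.616720: f=0.273621 → y ← -0.616720 + 0.24·0.273621 = -0.551051
t=0.480000, y=-0.551051: f=0.215897 → y ← -0.551051 + 0.24·0.215897 = -0.499236
y(0.72) ≈ -0.4992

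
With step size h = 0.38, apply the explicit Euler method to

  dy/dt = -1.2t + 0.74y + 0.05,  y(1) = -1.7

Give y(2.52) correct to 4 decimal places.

-8.4621

Euler: y_{n+1} = y_n + h·f(t_n, y_n).
t=1.000000, y=-1.700000: f=-2.408000 → y ← -1.700000 + 0.38·(-2.408000) = -2.615040
t=1.380000, y=-2.615040: f=-3.541130 → y ← -2.615040 + 0.38·(-3.541130) = -3.960669
t=1.760000, y=-3.960669: f=-4.992895 → y ← -3.960669 + 0.38·(-4.992895) = -5.857969
t=2.140000, y=-5.857969: f=-6.852897 → y ← -5.857969 + 0.38·(-6.852897) = -8.462070
y(2.52) ≈ -8.4621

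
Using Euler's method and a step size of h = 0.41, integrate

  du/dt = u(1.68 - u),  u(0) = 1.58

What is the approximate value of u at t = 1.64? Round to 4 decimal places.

Euler: u_{n+1} = u_n + h·f(t_n, u_n).
t=0.000000, u=1.580000: f=0.158000 → u ← 1.580000 + 0.41·0.158000 = 1.644780
t=0.410000, u=1.644780: f=0.057929 → u ← 1.644780 + 0.41·0.057929 = 1.668531
t=0.820000, u=1.668531: f=0.019136 → u ← 1.668531 + 0.41·0.019136 = 1.676377
t=1.230000, u=1.676377: f=0.006074 → u ← 1.676377 + 0.41·0.006074 = 1.678867
u(1.64) ≈ 1.6789

1.6789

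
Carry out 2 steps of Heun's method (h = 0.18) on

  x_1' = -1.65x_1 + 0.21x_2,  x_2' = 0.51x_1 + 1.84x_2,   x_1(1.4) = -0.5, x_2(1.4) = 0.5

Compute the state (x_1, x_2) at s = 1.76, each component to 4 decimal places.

-0.2411, 0.8650

Heun on (x_1,x_2): k1 = f(s_n, state_n); k2 = f(s_n + h, state_n + h·k1); state_{n+1} = state_n + (h/2)·(k1 + k2).
1.400000: (-0.500000, 0.500000)
  k1 = (0.930000, 0.665000)
  predictor → (-0.332600, 0.619700)
  k2 = (0.678927, 0.970622)
  → (-0.355197, 0.647206)
1.580000: (-0.355197, 0.647206)
  k1 = (0.721988, 1.009709)
  predictor → (-0.225239, 0.828954)
  k2 = (0.545724, 1.410403)
  → (-0.241103, 0.865016)
(x_1(1.76), x_2(1.76)) ≈ (-0.2411, 0.8650)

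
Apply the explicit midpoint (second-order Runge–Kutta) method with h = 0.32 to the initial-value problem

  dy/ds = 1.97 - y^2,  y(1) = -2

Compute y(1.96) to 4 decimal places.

-129.8782

Midpoint: k1 = f(s_n, y_n); k2 = f(s_n + h/2, y_n + (h/2)·k1); y_{n+1} = y_n + h·k2.
s=1.000000, y=-2.000000:
  k1 = f(1.000000, -2.000000) = -2.030000
  k2 = f(1.160000, -2.324800) = -3.434695
  y ← -2.000000 + 0.32·(-3.434695) = -3.099102
s=1.320000, y=-3.099102:
  k1 = f(1.320000, -3.099102) = -7.634436
  k2 = f(1.480000, -4.320612) = -16.697689
  y ← -3.099102 + 0.32·(-16.697689) = -8.442363
s=1.640000, y=-8.442363:
  k1 = f(1.640000, -8.442363) = -69.303492
  k2 = f(1.800000, -19.530922) = -379.486904
  y ← -8.442363 + 0.32·(-379.486904) = -129.878172
y(1.96) ≈ -129.8782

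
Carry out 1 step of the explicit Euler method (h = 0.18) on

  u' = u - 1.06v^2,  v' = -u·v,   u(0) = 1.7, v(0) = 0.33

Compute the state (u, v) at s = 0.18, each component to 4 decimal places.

Euler on (u,v): u_{n+1} = u_n + h·u', v_{n+1} = v_n + h·v'.
0.000000: (1.700000, 0.330000); f=(1.584566, -0.561000) → (1.985222, 0.229020)
(u(0.18), v(0.18)) ≈ (1.9852, 0.2290)

1.9852, 0.2290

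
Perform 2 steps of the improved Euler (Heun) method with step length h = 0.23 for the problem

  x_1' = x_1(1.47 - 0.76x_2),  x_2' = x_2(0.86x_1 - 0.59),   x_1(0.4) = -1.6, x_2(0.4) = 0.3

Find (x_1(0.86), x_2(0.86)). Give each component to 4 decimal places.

Heun on (x_1,x_2): k1 = f(t_n, state_n); k2 = f(t_n + h, state_n + h·k1); state_{n+1} = state_n + (h/2)·(k1 + k2).
0.400000: (-1.600000, 0.300000)
  k1 = (-1.987200, -0.589800)
  predictor → (-2.057056, 0.164346)
  k2 = (-2.766940, -0.387703)
  → (-2.146726, 0.187587)
0.630000: (-2.146726, 0.187587)
  k1 = (-2.849637, -0.456997)
  predictor → (-2.802143, 0.082478)
  k2 = (-3.943502, -0.247421)
  → (-2.927937, 0.106579)
(x_1(0.86), x_2(0.86)) ≈ (-2.9279, 0.1066)

-2.9279, 0.1066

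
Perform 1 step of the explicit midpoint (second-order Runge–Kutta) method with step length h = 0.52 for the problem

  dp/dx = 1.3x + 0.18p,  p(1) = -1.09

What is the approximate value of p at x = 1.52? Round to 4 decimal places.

Midpoint: k1 = f(x_n, p_n); k2 = f(x_n + h/2, p_n + (h/2)·k1); p_{n+1} = p_n + h·k2.
x=1.000000, p=-1.090000:
  k1 = f(1.000000, -1.090000) = 1.103800
  k2 = f(1.260000, -0.803012) = 1.493458
  p ← -1.090000 + 0.52·1.493458 = -0.313402
p(1.52) ≈ -0.3134

-0.3134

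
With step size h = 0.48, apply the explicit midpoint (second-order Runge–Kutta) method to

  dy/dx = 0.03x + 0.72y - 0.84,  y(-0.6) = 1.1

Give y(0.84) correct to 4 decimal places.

0.9800

Midpoint: k1 = f(x_n, y_n); k2 = f(x_n + h/2, y_n + (h/2)·k1); y_{n+1} = y_n + h·k2.
x=-0.600000, y=1.100000:
  k1 = f(-0.600000, 1.100000) = -0.066000
  k2 = f(-0.360000, 1.084160) = -0.070205
  y ← 1.100000 + 0.48·(-0.070205) = 1.066302
x=-0.120000, y=1.066302:
  k1 = f(-0.120000, 1.066302) = -0.075863
  k2 = f(0.120000, 1.048095) = -0.081772
  y ← 1.066302 + 0.48·(-0.081772) = 1.027051
x=0.360000, y=1.027051:
  k1 = f(0.360000, 1.027051) = -0.089723
  k2 = f(0.600000, 1.005518) = -0.098027
  y ← 1.027051 + 0.48·(-0.098027) = 0.979998
y(0.84) ≈ 0.9800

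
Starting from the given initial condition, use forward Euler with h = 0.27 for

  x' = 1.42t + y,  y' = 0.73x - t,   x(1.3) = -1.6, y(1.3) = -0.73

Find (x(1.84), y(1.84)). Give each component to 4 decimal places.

Euler on (x,y): x_{n+1} = x_n + h·x', y_{n+1} = y_n + h·y'.
1.300000: (-1.600000, -0.730000); f=(1.116000, -2.468000) → (-1.298680, -1.396360)
1.570000: (-1.298680, -1.396360); f=(0.833040, -2.518036) → (-1.073759, -2.076230)
(x(1.84), y(1.84)) ≈ (-1.0738, -2.0762)

-1.0738, -2.0762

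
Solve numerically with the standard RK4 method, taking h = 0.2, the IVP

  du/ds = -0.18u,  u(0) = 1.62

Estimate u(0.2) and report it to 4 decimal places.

1.5627

RK4: k1 = f(s_n, u_n); k2 = f(s_n + h/2, u_n + (h/2)·k1); k3 = f(s_n + h/2, u_n + (h/2)·k2); k4 = f(s_n + h, u_n + h·k3); u_{n+1} = u_n + (h/6)·(k1 + 2k2 + 2k3 + k4).
s=0.000000, u=1.620000:
  k1 = f(0.000000, 1.620000) = -0.291600
  k2 = f(0.100000, 1.590840) = -0.286351
  k3 = f(0.100000, 1.591365) = -0.286446
  k4 = f(0.200000, 1.562711) = -0.281288
  u ← 1.620000 + (0.2/6)·(k1 + 2k2 + 2k3 + k4) = 1.562717
u(0.2) ≈ 1.5627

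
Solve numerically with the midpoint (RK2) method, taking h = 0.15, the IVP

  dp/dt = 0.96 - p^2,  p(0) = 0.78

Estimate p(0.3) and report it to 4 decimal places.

Midpoint: k1 = f(t_n, p_n); k2 = f(t_n + h/2, p_n + (h/2)·k1); p_{n+1} = p_n + h·k2.
t=0.000000, p=0.780000:
  k1 = f(0.000000, 0.780000) = 0.351600
  k2 = f(0.075000, 0.806370) = 0.309767
  p ← 0.780000 + 0.15·0.309767 = 0.826465
t=0.150000, p=0.826465:
  k1 = f(0.150000, 0.826465) = 0.276955
  k2 = f(0.225000, 0.847237) = 0.242190
  p ← 0.826465 + 0.15·0.242190 = 0.862794
p(0.3) ≈ 0.8628

0.8628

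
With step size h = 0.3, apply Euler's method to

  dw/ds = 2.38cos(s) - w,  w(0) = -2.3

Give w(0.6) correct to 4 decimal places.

Euler: w_{n+1} = w_n + h·f(s_n, w_n).
s=0.000000, w=-2.300000: f=4.680000 → w ← -2.300000 + 0.3·4.680000 = -0.896000
s=0.300000, w=-0.896000: f=3.169701 → w ← -0.896000 + 0.3·3.169701 = 0.054910
w(0.6) ≈ 0.0549

0.0549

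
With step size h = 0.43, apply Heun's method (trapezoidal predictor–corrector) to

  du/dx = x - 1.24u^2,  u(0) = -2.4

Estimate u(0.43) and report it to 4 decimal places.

-11.8237

Heun: k1 = f(x_n, u_n); k2 = f(x_n + h, u_n + h·k1); u_{n+1} = u_n + (h/2)·(k1 + k2).
x=0.000000, u=-2.400000:
  k1 = f(0.000000, -2.400000) = -7.142400
  k2 = f(0.430000, -5.471232) = -36.688631
  u ← -2.400000 + (0.43/2)·(-7.142400 + (-36.688631)) = -11.823672
u(0.43) ≈ -11.8237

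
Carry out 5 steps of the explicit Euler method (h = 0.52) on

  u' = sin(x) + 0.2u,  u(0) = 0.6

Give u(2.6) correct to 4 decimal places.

Euler: u_{n+1} = u_n + h·f(x_n, u_n).
x=0.000000, u=0.600000: f=0.120000 → u ← 0.600000 + 0.52·0.120000 = 0.662400
x=0.520000, u=0.662400: f=0.629360 → u ← 0.662400 + 0.52·0.629360 = 0.989667
x=1.040000, u=0.989667: f=1.060338 → u ← 0.989667 + 0.52·1.060338 = 1.541043
x=1.560000, u=1.541043: f=1.308150 → u ← 1.541043 + 0.52·1.308150 = 2.221281
x=2.080000, u=2.221281: f=1.317389 → u ← 2.221281 + 0.52·1.317389 = 2.906323
u(2.6) ≈ 2.9063

2.9063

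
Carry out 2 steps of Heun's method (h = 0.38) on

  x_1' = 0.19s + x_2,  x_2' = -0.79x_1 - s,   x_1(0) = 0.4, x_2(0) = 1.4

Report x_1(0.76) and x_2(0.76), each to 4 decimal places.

1.3126, 0.5658

Heun on (x_1,x_2): k1 = f(s_n, state_n); k2 = f(s_n + h, state_n + h·k1); state_{n+1} = state_n + (h/2)·(k1 + k2).
0.000000: (0.400000, 1.400000)
  k1 = (1.400000, -0.316000)
  predictor → (0.932000, 1.279920)
  k2 = (1.352120, -1.116280)
  → (0.922903, 1.127867)
0.380000: (0.922903, 1.127867)
  k1 = (1.200067, -1.109093)
  predictor → (1.378928, 0.706411)
  k2 = (0.850811, -1.849353)
  → (1.312570, 0.565762)
(x_1(0.76), x_2(0.76)) ≈ (1.3126, 0.5658)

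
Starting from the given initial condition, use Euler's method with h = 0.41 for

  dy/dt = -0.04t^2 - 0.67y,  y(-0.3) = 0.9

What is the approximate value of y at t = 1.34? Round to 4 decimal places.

Euler: y_{n+1} = y_n + h·f(t_n, y_n).
t=-0.300000, y=0.900000: f=-0.606600 → y ← 0.900000 + 0.41·(-0.606600) = 0.651294
t=0.110000, y=0.651294: f=-0.436851 → y ← 0.651294 + 0.41·(-0.436851) = 0.472185
t=0.520000, y=0.472185: f=-0.327180 → y ← 0.472185 + 0.41·(-0.327180) = 0.338041
t=0.930000, y=0.338041: f=-0.261084 → y ← 0.338041 + 0.41·(-0.261084) = 0.230997
y(1.34) ≈ 0.2310

0.2310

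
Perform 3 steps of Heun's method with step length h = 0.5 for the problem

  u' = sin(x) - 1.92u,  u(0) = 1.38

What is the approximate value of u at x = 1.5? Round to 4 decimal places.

0.5689

Heun: k1 = f(x_n, u_n); k2 = f(x_n + h, u_n + h·k1); u_{n+1} = u_n + (h/2)·(k1 + k2).
x=0.000000, u=1.380000:
  k1 = f(0.000000, 1.380000) = -2.649600
  k2 = f(0.500000, 0.055200) = 0.373442
  u ← 1.380000 + (0.5/2)·(-2.649600 + 0.373442) = 0.810960
x=0.500000, u=0.810960:
  k1 = f(0.500000, 0.810960) = -1.077618
  k2 = f(1.000000, 0.272151) = 0.318941
  u ← 0.810960 + (0.5/2)·(-1.077618 + 0.318941) = 0.621291
x=1.000000, u=0.621291:
  k1 = f(1.000000, 0.621291) = -0.351408
  k2 = f(1.500000, 0.445587) = 0.141968
  u ← 0.621291 + (0.5/2)·(-0.351408 + 0.141968) = 0.568931
u(1.5) ≈ 0.5689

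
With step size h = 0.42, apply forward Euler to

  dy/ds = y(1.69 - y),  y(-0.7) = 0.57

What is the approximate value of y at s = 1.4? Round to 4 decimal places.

Euler: y_{n+1} = y_n + h·f(s_n, y_n).
s=-0.700000, y=0.570000: f=0.638400 → y ← 0.570000 + 0.42·0.638400 = 0.838128
s=-0.280000, y=0.838128: f=0.713978 → y ← 0.838128 + 0.42·0.713978 = 1.137999
s=0.140000, y=1.137999: f=0.628177 → y ← 1.137999 + 0.42·0.628177 = 1.401833
s=0.560000, y=1.401833: f=0.403962 → y ← 1.401833 + 0.42·0.403962 = 1.571497
s=0.980000, y=1.571497: f=0.186227 → y ← 1.571497 + 0.42·0.186227 = 1.649712
y(1.4) ≈ 1.6497

1.6497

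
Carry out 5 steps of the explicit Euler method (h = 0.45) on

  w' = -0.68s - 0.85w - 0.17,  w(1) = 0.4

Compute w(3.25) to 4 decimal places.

-1.8176

Euler: w_{n+1} = w_n + h·f(s_n, w_n).
s=1.000000, w=0.400000: f=-1.190000 → w ← 0.400000 + 0.45·(-1.190000) = -0.135500
s=1.450000, w=-0.135500: f=-1.040825 → w ← -0.135500 + 0.45·(-1.040825) = -0.603871
s=1.900000, w=-0.603871: f=-0.948709 → w ← -0.603871 + 0.45·(-0.948709) = -1.030790
s=2.350000, w=-1.030790: f=-0.891828 → w ← -1.030790 + 0.45·(-0.891828) = -1.432113
s=2.800000, w=-1.432113: f=-0.856704 → w ← -1.432113 + 0.45·(-0.856704) = -1.817630
w(3.25) ≈ -1.8176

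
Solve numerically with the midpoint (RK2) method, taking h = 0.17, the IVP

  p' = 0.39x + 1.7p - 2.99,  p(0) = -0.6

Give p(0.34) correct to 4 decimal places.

Midpoint: k1 = f(x_n, p_n); k2 = f(x_n + h/2, p_n + (h/2)·k1); p_{n+1} = p_n + h·k2.
x=0.000000, p=-0.600000:
  k1 = f(0.000000, -0.600000) = -4.010000
  k2 = f(0.085000, -0.940850) = -4.556295
  p ← -0.600000 + 0.17·(-4.556295) = -1.374570
x=0.170000, p=-1.374570:
  k1 = f(0.170000, -1.374570) = -5.260469
  k2 = f(0.255000, -1.821710) = -5.987457
  p ← -1.374570 + 0.17·(-5.987457) = -2.392438
p(0.34) ≈ -2.3924

-2.3924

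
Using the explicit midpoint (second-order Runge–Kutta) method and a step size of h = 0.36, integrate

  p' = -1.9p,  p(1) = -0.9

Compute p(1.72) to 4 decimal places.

Midpoint: k1 = f(x_n, p_n); k2 = f(x_n + h/2, p_n + (h/2)·k1); p_{n+1} = p_n + h·k2.
x=1.000000, p=-0.900000:
  k1 = f(1.000000, -0.900000) = 1.710000
  k2 = f(1.180000, -0.592200) = 1.125180
  p ← -0.900000 + 0.36·1.125180 = -0.494935
x=1.360000, p=-0.494935:
  k1 = f(1.360000, -0.494935) = 0.940377
  k2 = f(1.540000, -0.325667) = 0.618768
  p ← -0.494935 + 0.36·0.618768 = -0.272179
p(1.72) ≈ -0.2722

-0.2722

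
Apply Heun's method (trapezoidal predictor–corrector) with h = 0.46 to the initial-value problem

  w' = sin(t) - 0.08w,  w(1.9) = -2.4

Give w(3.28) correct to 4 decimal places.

Heun: k1 = f(t_n, w_n); k2 = f(t_n + h, w_n + h·k1); w_{n+1} = w_n + (h/2)·(k1 + k2).
t=1.900000, w=-2.400000:
  k1 = f(1.900000, -2.400000) = 1.138300
  k2 = f(2.360000, -1.876382) = 0.854521
  w ← -2.400000 + (0.46/2)·(1.138300 + 0.854521) = -1.941651
t=2.360000, w=-1.941651:
  k1 = f(2.360000, -1.941651) = 0.859743
  k2 = f(2.820000, -1.546169) = 0.439772
  w ← -1.941651 + (0.46/2)·(0.859743 + 0.439772) = -1.642763
t=2.820000, w=-1.642763:
  k1 = f(2.820000, -1.642763) = 0.447499
  k2 = f(3.280000, -1.436913) = -0.023013
  w ← -1.642763 + (0.46/2)·(0.447499 + (-0.023013)) = -1.545131
w(3.28) ≈ -1.5451

-1.5451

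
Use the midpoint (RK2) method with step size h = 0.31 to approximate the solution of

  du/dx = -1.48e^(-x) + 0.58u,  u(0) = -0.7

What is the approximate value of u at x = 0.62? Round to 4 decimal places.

-1.8389

Midpoint: k1 = f(x_n, u_n); k2 = f(x_n + h/2, u_n + (h/2)·k1); u_{n+1} = u_n + h·k2.
x=0.000000, u=-0.700000:
  k1 = f(0.000000, -0.700000) = -1.886000
  k2 = f(0.155000, -0.992330) = -1.843046
  u ← -0.700000 + 0.31·(-1.843046) = -1.271344
x=0.310000, u=-1.271344:
  k1 = f(0.310000, -1.271344) = -1.822881
  k2 = f(0.465000, -1.553891) = -1.830897
  u ← -1.271344 + 0.31·(-1.830897) = -1.838922
u(0.62) ≈ -1.8389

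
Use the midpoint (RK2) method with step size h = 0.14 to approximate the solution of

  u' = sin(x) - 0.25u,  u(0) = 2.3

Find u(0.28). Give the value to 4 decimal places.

Midpoint: k1 = f(x_n, u_n); k2 = f(x_n + h/2, u_n + (h/2)·k1); u_{n+1} = u_n + h·k2.
x=0.000000, u=2.300000:
  k1 = f(0.000000, 2.300000) = -0.575000
  k2 = f(0.070000, 2.259750) = -0.494995
  u ← 2.300000 + 0.14·(-0.494995) = 2.230701
x=0.140000, u=2.230701:
  k1 = f(0.140000, 2.230701) = -0.418132
  k2 = f(0.210000, 2.201432) = -0.341898
  u ← 2.230701 + 0.14·(-0.341898) = 2.182835
u(0.28) ≈ 2.1828

2.1828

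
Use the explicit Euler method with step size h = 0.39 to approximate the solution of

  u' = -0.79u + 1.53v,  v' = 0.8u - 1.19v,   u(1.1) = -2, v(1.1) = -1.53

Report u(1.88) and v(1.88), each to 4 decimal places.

-2.4507, -1.4904

Euler on (u,v): u_{n+1} = u_n + h·u', v_{n+1} = v_n + h·v'.
1.100000: (-2.000000, -1.530000); f=(-0.760900, 0.220700) → (-2.296751, -1.443927)
1.490000: (-2.296751, -1.443927); f=(-0.394775, -0.119128) → (-2.450713, -1.490387)
(u(1.88), v(1.88)) ≈ (-2.4507, -1.4904)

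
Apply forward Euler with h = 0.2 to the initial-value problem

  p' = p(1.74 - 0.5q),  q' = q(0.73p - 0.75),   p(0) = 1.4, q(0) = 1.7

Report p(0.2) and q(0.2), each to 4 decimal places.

1.6492, 1.7925

Euler on (p,q): p_{n+1} = p_n + h·p', q_{n+1} = q_n + h·q'.
0.000000: (1.400000, 1.700000); f=(1.246000, 0.462400) → (1.649200, 1.792480)
(p(0.2), q(0.2)) ≈ (1.6492, 1.7925)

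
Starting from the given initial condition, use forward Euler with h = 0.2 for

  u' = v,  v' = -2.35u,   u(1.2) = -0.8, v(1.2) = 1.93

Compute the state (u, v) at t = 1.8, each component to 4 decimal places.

0.5473, 2.4784

Euler on (u,v): u_{n+1} = u_n + h·u', v_{n+1} = v_n + h·v'.
1.200000: (-0.800000, 1.930000); f=(1.930000, 1.880000) → (-0.414000, 2.306000)
1.400000: (-0.414000, 2.306000); f=(2.306000, 0.972900) → (0.047200, 2.500580)
1.600000: (0.047200, 2.500580); f=(2.500580, -0.110920) → (0.547316, 2.478396)
(u(1.8), v(1.8)) ≈ (0.5473, 2.4784)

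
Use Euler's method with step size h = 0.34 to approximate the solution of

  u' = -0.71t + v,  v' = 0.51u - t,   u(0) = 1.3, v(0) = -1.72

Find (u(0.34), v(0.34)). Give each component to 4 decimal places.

0.7152, -1.4946

Euler on (u,v): u_{n+1} = u_n + h·u', v_{n+1} = v_n + h·v'.
0.000000: (1.300000, -1.720000); f=(-1.720000, 0.663000) → (0.715200, -1.494580)
(u(0.34), v(0.34)) ≈ (0.7152, -1.4946)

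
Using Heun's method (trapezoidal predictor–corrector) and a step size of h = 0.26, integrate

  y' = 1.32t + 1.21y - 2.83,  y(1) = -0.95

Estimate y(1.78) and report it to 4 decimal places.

-3.7950

Heun: k1 = f(t_n, y_n); k2 = f(t_n + h, y_n + h·k1); y_{n+1} = y_n + (h/2)·(k1 + k2).
t=1.000000, y=-0.950000:
  k1 = f(1.000000, -0.950000) = -2.659500
  k2 = f(1.260000, -1.641470) = -3.152979
  y ← -0.950000 + (0.26/2)·(-2.659500 + (-3.152979)) = -1.705622
t=1.260000, y=-1.705622:
  k1 = f(1.260000, -1.705622) = -3.230603
  k2 = f(1.520000, -2.545579) = -3.903751
  y ← -1.705622 + (0.26/2)·(-3.230603 + (-3.903751)) = -2.633088
t=1.520000, y=-2.633088:
  k1 = f(1.520000, -2.633088) = -4.009637
  k2 = f(1.780000, -3.675594) = -4.927868
  y ← -2.633088 + (0.26/2)·(-4.009637 + (-4.927868)) = -3.794964
y(1.78) ≈ -3.7950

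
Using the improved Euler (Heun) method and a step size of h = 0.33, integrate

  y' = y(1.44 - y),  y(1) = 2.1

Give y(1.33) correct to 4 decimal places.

1.8164

Heun: k1 = f(x_n, y_n); k2 = f(x_n + h, y_n + h·k1); y_{n+1} = y_n + (h/2)·(k1 + k2).
x=1.000000, y=2.100000:
  k1 = f(1.000000, 2.100000) = -1.386000
  k2 = f(1.330000, 1.642620) = -0.332828
  y ← 2.100000 + (0.33/2)·(-1.386000 + (-0.332828)) = 1.816393
y(1.33) ≈ 1.8164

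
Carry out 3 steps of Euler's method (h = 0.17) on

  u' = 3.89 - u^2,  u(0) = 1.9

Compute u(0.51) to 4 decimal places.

1.9696

Euler: u_{n+1} = u_n + h·f(x_n, u_n).
x=0.000000, u=1.900000: f=0.280000 → u ← 1.900000 + 0.17·0.280000 = 1.947600
x=0.170000, u=1.947600: f=0.096854 → u ← 1.947600 + 0.17·0.096854 = 1.964065
x=0.340000, u=1.964065: f=0.032448 → u ← 1.964065 + 0.17·0.032448 = 1.969581
u(0.51) ≈ 1.9696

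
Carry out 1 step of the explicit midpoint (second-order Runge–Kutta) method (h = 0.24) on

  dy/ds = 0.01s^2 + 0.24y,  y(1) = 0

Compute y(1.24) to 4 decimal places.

0.0031

Midpoint: k1 = f(s_n, y_n); k2 = f(s_n + h/2, y_n + (h/2)·k1); y_{n+1} = y_n + h·k2.
s=1.000000, y=0.000000:
  k1 = f(1.000000, 0.000000) = 0.010000
  k2 = f(1.120000, 0.001200) = 0.012832
  y ← 0.000000 + 0.24·0.012832 = 0.003080
y(1.24) ≈ 0.0031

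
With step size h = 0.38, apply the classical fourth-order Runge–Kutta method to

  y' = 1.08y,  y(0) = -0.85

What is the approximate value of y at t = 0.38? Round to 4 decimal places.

RK4: k1 = f(t_n, y_n); k2 = f(t_n + h/2, y_n + (h/2)·k1); k3 = f(t_n + h/2, y_n + (h/2)·k2); k4 = f(t_n + h, y_n + h·k3); y_{n+1} = y_n + (h/6)·(k1 + 2k2 + 2k3 + k4).
t=0.000000, y=-0.850000:
  k1 = f(0.000000, -0.850000) = -0.918000
  k2 = f(0.190000, -1.024420) = -1.106374
  k3 = f(0.190000, -1.060211) = -1.145028
  k4 = f(0.380000, -1.285111) = -1.387919
  y ← -0.850000 + (0.38/6)·(k1 + 2k2 + 2k3 + k4) = -1.281219
y(0.38) ≈ -1.2812

-1.2812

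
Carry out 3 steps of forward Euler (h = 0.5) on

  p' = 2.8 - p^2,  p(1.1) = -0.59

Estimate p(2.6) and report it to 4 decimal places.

Euler: p_{n+1} = p_n + h·f(x_n, p_n).
x=1.100000, p=-0.590000: f=2.451900 → p ← -0.590000 + 0.5·2.451900 = 0.635950
x=1.600000, p=0.635950: f=2.395568 → p ← 0.635950 + 0.5·2.395568 = 1.833734
x=2.100000, p=1.833734: f=-0.562580 → p ← 1.833734 + 0.5·(-0.562580) = 1.552444
p(2.6) ≈ 1.5524

1.5524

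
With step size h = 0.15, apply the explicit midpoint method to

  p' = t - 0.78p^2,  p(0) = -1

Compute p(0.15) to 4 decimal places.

-1.1198

Midpoint: k1 = f(t_n, p_n); k2 = f(t_n + h/2, p_n + (h/2)·k1); p_{n+1} = p_n + h·k2.
t=0.000000, p=-1.000000:
  k1 = f(0.000000, -1.000000) = -0.780000
  k2 = f(0.075000, -1.058500) = -0.798929
  p ← -1.000000 + 0.15·(-0.798929) = -1.119839
p(0.15) ≈ -1.1198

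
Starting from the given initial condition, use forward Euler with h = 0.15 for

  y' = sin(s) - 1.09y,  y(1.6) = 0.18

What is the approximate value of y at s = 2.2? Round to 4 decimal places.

0.5310

Euler: y_{n+1} = y_n + h·f(s_n, y_n).
s=1.600000, y=0.180000: f=0.803374 → y ← 0.180000 + 0.15·0.803374 = 0.300506
s=1.750000, y=0.300506: f=0.656434 → y ← 0.300506 + 0.15·0.656434 = 0.398971
s=1.900000, y=0.398971: f=0.511421 → y ← 0.398971 + 0.15·0.511421 = 0.475684
s=2.050000, y=0.475684: f=0.368866 → y ← 0.475684 + 0.15·0.368866 = 0.531014
y(2.2) ≈ 0.5310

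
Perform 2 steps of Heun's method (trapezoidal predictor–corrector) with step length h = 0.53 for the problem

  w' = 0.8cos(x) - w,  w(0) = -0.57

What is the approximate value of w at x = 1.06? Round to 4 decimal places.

Heun: k1 = f(x_n, w_n); k2 = f(x_n + h, w_n + h·k1); w_{n+1} = w_n + (h/2)·(k1 + k2).
x=0.000000, w=-0.570000:
  k1 = f(0.000000, -0.570000) = 1.370000
  k2 = f(0.530000, 0.156100) = 0.534146
  w ← -0.570000 + (0.53/2)·(1.370000 + 0.534146) = -0.065401
x=0.530000, w=-0.065401:
  k1 = f(0.530000, -0.065401) = 0.755647
  k2 = f(1.060000, 0.335092) = 0.056006
  w ← -0.065401 + (0.53/2)·(0.755647 + 0.056006) = 0.149687
w(1.06) ≈ 0.1497

0.1497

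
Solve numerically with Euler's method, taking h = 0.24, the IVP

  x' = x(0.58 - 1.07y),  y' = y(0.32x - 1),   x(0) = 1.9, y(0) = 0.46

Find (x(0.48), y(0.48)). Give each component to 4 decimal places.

2.0025, 0.3788

Euler on (x,y): x_{n+1} = x_n + h·x', y_{n+1} = y_n + h·y'.
0.000000: (1.900000, 0.460000); f=(0.166820, -0.180320) → (1.940037, 0.416723)
0.240000: (1.940037, 0.416723); f=(0.260171, -0.158017) → (2.002478, 0.378799)
(x(0.48), y(0.48)) ≈ (2.0025, 0.3788)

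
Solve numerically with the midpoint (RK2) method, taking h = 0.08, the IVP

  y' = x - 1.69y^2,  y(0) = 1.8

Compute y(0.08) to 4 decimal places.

1.4653

Midpoint: k1 = f(x_n, y_n); k2 = f(x_n + h/2, y_n + (h/2)·k1); y_{n+1} = y_n + h·k2.
x=0.000000, y=1.800000:
  k1 = f(0.000000, 1.800000) = -5.475600
  k2 = f(0.040000, 1.580976) = -4.184130
  y ← 1.800000 + 0.08·(-4.184130) = 1.465270
y(0.08) ≈ 1.4653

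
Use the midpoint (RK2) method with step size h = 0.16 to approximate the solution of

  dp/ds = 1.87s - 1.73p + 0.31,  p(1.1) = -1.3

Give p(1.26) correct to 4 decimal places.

-0.6397

Midpoint: k1 = f(s_n, p_n); k2 = f(s_n + h/2, p_n + (h/2)·k1); p_{n+1} = p_n + h·k2.
s=1.100000, p=-1.300000:
  k1 = f(1.100000, -1.300000) = 4.616000
  k2 = f(1.180000, -0.930720) = 4.126746
  p ← -1.300000 + 0.16·4.126746 = -0.639721
p(1.26) ≈ -0.6397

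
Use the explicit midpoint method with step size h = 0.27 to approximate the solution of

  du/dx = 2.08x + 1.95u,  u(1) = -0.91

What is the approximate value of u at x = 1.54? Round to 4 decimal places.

Midpoint: k1 = f(x_n, u_n); k2 = f(x_n + h/2, u_n + (h/2)·k1); u_{n+1} = u_n + h·k2.
x=1.000000, u=-0.910000:
  k1 = f(1.000000, -0.910000) = 0.305500
  k2 = f(1.135000, -0.868758) = 0.666723
  u ← -0.910000 + 0.27·0.666723 = -0.729985
x=1.270000, u=-0.729985:
  k1 = f(1.270000, -0.729985) = 1.218130
  k2 = f(1.405000, -0.565537) = 1.819602
  u ← -0.729985 + 0.27·1.819602 = -0.238692
u(1.54) ≈ -0.2387

-0.2387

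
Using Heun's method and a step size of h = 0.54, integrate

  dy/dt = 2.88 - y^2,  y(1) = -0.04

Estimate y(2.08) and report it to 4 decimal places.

1.1351

Heun: k1 = f(t_n, y_n); k2 = f(t_n + h, y_n + h·k1); y_{n+1} = y_n + (h/2)·(k1 + k2).
t=1.000000, y=-0.040000:
  k1 = f(1.000000, -0.040000) = 2.878400
  k2 = f(1.540000, 1.514336) = 0.586786
  y ← -0.040000 + (0.54/2)·(2.878400 + 0.586786) = 0.895600
t=1.540000, y=0.895600:
  k1 = f(1.540000, 0.895600) = 2.077900
  k2 = f(2.080000, 2.017666) = -1.190978
  y ← 0.895600 + (0.54/2)·(2.077900 + (-1.190978)) = 1.135069
y(2.08) ≈ 1.1351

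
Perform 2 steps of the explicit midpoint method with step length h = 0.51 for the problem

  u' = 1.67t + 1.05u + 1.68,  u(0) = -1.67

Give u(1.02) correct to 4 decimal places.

Midpoint: k1 = f(t_n, u_n); k2 = f(t_n + h/2, u_n + (h/2)·k1); u_{n+1} = u_n + h·k2.
t=0.000000, u=-1.670000:
  k1 = f(0.000000, -1.670000) = -0.073500
  k2 = f(0.255000, -1.688743) = 0.332670
  u ← -1.670000 + 0.51·0.332670 = -1.500338
t=0.510000, u=-1.500338:
  k1 = f(0.510000, -1.500338) = 0.956345
  k2 = f(0.765000, -1.256470) = 1.638256
  u ← -1.500338 + 0.51·1.638256 = -0.664827
u(1.02) ≈ -0.6648

-0.6648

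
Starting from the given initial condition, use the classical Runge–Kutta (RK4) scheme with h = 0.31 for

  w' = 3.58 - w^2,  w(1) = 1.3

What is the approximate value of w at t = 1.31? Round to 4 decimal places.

RK4: k1 = f(t_n, w_n); k2 = f(t_n + h/2, w_n + (h/2)·k1); k3 = f(t_n + h/2, w_n + (h/2)·k2); k4 = f(t_n + h, w_n + h·k3); w_{n+1} = w_n + (h/6)·(k1 + 2k2 + 2k3 + k4).
t=1.000000, w=1.300000:
  k1 = f(1.000000, 1.300000) = 1.890000
  k2 = f(1.155000, 1.592950) = 1.042510
  k3 = f(1.155000, 1.461589) = 1.443757
  k4 = f(1.310000, 1.747565) = 0.526017
  w ← 1.300000 + (0.31/6)·(k1 + 2k2 + 2k3 + k4) = 1.681742
w(1.31) ≈ 1.6817

1.6817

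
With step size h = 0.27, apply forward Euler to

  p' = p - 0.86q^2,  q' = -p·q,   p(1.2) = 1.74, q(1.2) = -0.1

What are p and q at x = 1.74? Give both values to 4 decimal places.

Euler on (p,q): p_{n+1} = p_n + h·p', q_{n+1} = q_n + h·q'.
1.200000: (1.740000, -0.100000); f=(1.731400, 0.174000) → (2.207478, -0.053020)
1.470000: (2.207478, -0.053020); f=(2.205060, 0.117040) → (2.802844, -0.021419)
(p(1.74), q(1.74)) ≈ (2.8028, -0.0214)

2.8028, -0.0214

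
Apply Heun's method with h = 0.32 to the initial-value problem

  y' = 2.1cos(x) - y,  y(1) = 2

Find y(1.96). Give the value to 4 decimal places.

0.7736

Heun: k1 = f(x_n, y_n); k2 = f(x_n + h, y_n + h·k1); y_{n+1} = y_n + (h/2)·(k1 + k2).
x=1.000000, y=2.000000:
  k1 = f(1.000000, 2.000000) = -0.865365
  k2 = f(1.320000, 1.723083) = -1.201915
  y ← 2.000000 + (0.32/2)·(-0.865365 + (-1.201915)) = 1.669235
x=1.320000, y=1.669235:
  k1 = f(1.320000, 1.669235) = -1.148067
  k2 = f(1.640000, 1.301854) = -1.447066
  y ← 1.669235 + (0.32/2)·(-1.148067 + (-1.447066)) = 1.254014
x=1.640000, y=1.254014:
  k1 = f(1.640000, 1.254014) = -1.399226
  k2 = f(1.960000, 0.806262) = -1.603110
  y ← 1.254014 + (0.32/2)·(-1.399226 + (-1.603110)) = 0.773640
y(1.96) ≈ 0.7736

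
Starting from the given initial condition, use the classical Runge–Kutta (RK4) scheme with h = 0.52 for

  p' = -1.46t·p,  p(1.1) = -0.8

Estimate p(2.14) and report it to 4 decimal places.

-0.0802

RK4: k1 = f(t_n, p_n); k2 = f(t_n + h/2, p_n + (h/2)·k1); k3 = f(t_n + h/2, p_n + (h/2)·k2); k4 = f(t_n + h, p_n + h·k3); p_{n+1} = p_n + (h/6)·(k1 + 2k2 + 2k3 + k4).
t=1.100000, p=-0.800000:
  k1 = f(1.100000, -0.800000) = 1.284800
  k2 = f(1.360000, -0.465952) = 0.925194
  k3 = f(1.360000, -0.559449) = 1.110843
  k4 = f(1.620000, -0.222362) = 0.525930
  p ← -0.800000 + (0.52/6)·(k1 + 2k2 + 2k3 + k4) = -0.290157
t=1.620000, p=-0.290157:
  k1 = f(1.620000, -0.290157) = 0.686279
  k2 = f(1.880000, -0.111724) = 0.306661
  k3 = f(1.880000, -0.210425) = 0.577575
  k4 = f(2.140000, 0.010182) = -0.031812
  p ← -0.290157 + (0.52/6)·(k1 + 2k2 + 2k3 + k4) = -0.080169
p(2.14) ≈ -0.0802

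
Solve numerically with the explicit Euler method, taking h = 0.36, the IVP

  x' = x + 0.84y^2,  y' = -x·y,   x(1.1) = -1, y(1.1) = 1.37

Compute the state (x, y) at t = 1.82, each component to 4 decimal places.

Euler on (x,y): x_{n+1} = x_n + h·x', y_{n+1} = y_n + h·y'.
1.100000: (-1.000000, 1.370000); f=(0.576596, 1.370000) → (-0.792425, 1.863200)
1.460000: (-0.792425, 1.863200); f=(2.123647, 1.476447) → (-0.027913, 2.394721)
(x(1.82), y(1.82)) ≈ (-0.0279, 2.3947)

-0.0279, 2.3947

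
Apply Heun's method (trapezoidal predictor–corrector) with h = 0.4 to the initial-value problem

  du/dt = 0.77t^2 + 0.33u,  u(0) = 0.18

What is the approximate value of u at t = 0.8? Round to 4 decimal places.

Heun: k1 = f(t_n, u_n); k2 = f(t_n + h, u_n + h·k1); u_{n+1} = u_n + (h/2)·(k1 + k2).
t=0.000000, u=0.180000:
  k1 = f(0.000000, 0.180000) = 0.059400
  k2 = f(0.400000, 0.203760) = 0.190441
  u ← 0.180000 + (0.4/2)·(0.059400 + 0.190441) = 0.229968
t=0.400000, u=0.229968:
  k1 = f(0.400000, 0.229968) = 0.199089
  k2 = f(0.800000, 0.309604) = 0.594969
  u ← 0.229968 + (0.4/2)·(0.199089 + 0.594969) = 0.388780
u(0.8) ≈ 0.3888

0.3888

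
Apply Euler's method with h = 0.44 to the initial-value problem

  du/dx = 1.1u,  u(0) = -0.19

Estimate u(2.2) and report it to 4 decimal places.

Euler: u_{n+1} = u_n + h·f(x_n, u_n).
x=0.000000, u=-0.190000: f=-0.209000 → u ← -0.190000 + 0.44·(-0.209000) = -0.281960
x=0.440000, u=-0.281960: f=-0.310156 → u ← -0.281960 + 0.44·(-0.310156) = -0.418429
x=0.880000, u=-0.418429: f=-0.460272 → u ← -0.418429 + 0.44·(-0.460272) = -0.620948
x=1.320000, u=-0.620948: f=-0.683043 → u ← -0.620948 + 0.44·(-0.683043) = -0.921487
x=1.760000, u=-0.921487: f=-1.013636 → u ← -0.921487 + 0.44·(-1.013636) = -1.367487
u(2.2) ≈ -1.3675

-1.3675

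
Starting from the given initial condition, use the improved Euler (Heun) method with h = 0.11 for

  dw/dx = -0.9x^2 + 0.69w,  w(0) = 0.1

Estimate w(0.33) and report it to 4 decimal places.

Heun: k1 = f(x_n, w_n); k2 = f(x_n + h, w_n + h·k1); w_{n+1} = w_n + (h/2)·(k1 + k2).
x=0.000000, w=0.100000:
  k1 = f(0.000000, 0.100000) = 0.069000
  k2 = f(0.110000, 0.107590) = 0.063347
  w ← 0.100000 + (0.11/2)·(0.069000 + 0.063347) = 0.107279
x=0.110000, w=0.107279:
  k1 = f(0.110000, 0.107279) = 0.063133
  k2 = f(0.220000, 0.114224) = 0.035254
  w ← 0.107279 + (0.11/2)·(0.063133 + 0.035254) = 0.112690
x=0.220000, w=0.112690:
  k1 = f(0.220000, 0.112690) = 0.034196
  k2 = f(0.330000, 0.116452) = -0.017658
  w ← 0.112690 + (0.11/2)·(0.034196 + (-0.017658)) = 0.113600
w(0.33) ≈ 0.1136

0.1136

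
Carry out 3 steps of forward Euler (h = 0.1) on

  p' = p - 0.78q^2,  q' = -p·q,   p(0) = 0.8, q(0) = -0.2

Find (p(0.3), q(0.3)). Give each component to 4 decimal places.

1.0559, -0.1517

Euler on (p,q): p_{n+1} = p_n + h·p', q_{n+1} = q_n + h·q'.
0.000000: (0.800000, -0.200000); f=(0.768800, 0.160000) → (0.876880, -0.184000)
0.100000: (0.876880, -0.184000); f=(0.850472, 0.161346) → (0.961927, -0.167865)
0.200000: (0.961927, -0.167865); f=(0.939948, 0.161474) → (1.055922, -0.151718)
(p(0.3), q(0.3)) ≈ (1.0559, -0.1517)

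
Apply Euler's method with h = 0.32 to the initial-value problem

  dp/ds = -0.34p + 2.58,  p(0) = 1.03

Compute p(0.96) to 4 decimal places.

Euler: p_{n+1} = p_n + h·f(s_n, p_n).
s=0.000000, p=1.030000: f=2.229800 → p ← 1.030000 + 0.32·2.229800 = 1.743536
s=0.320000, p=1.743536: f=1.987198 → p ← 1.743536 + 0.32·1.987198 = 2.379439
s=0.640000, p=2.379439: f=1.770991 → p ← 2.379439 + 0.32·1.770991 = 2.946156
p(0.96) ≈ 2.9462

2.9462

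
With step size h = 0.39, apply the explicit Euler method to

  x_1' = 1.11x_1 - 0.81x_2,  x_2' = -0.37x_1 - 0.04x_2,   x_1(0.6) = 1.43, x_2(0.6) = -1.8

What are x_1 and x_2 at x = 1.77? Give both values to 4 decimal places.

7.0046, -2.9203

Euler on (x_1,x_2): x_1_{n+1} = x_1_n + h·x_1', x_2_{n+1} = x_2_n + h·x_2'.
0.600000: (1.430000, -1.800000); f=(3.045300, -0.457100) → (2.617667, -1.978269)
0.990000: (2.617667, -1.978269); f=(4.508008, -0.889406) → (4.375790, -2.325137)
1.380000: (4.375790, -2.325137); f=(6.740488, -1.526037) → (7.004581, -2.920292)
(x_1(1.77), x_2(1.77)) ≈ (7.0046, -2.9203)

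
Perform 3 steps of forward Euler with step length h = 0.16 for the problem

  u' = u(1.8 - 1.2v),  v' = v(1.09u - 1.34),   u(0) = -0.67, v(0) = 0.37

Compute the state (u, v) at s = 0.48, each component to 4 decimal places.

Euler on (u,v): u_{n+1} = u_n + h·u', v_{n+1} = v_n + h·v'.
0.000000: (-0.670000, 0.370000); f=(-0.908520, -0.766011) → (-0.815363, 0.247438)
0.160000: (-0.815363, 0.247438); f=(-1.225551, -0.551477) → (-1.011451, 0.159202)
0.320000: (-1.011451, 0.159202); f=(-1.627383, -0.388848) → (-1.271833, 0.096986)
(u(0.48), v(0.48)) ≈ (-1.2718, 0.0970)

-1.2718, 0.0970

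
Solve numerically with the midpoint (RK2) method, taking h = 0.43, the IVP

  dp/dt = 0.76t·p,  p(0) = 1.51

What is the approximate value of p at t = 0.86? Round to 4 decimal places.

1.9807

Midpoint: k1 = f(t_n, p_n); k2 = f(t_n + h/2, p_n + (h/2)·k1); p_{n+1} = p_n + h·k2.
t=0.000000, p=1.510000:
  k1 = f(0.000000, 1.510000) = 0.000000
  k2 = f(0.215000, 1.510000) = 0.246734
  p ← 1.510000 + 0.43·0.246734 = 1.616096
t=0.430000, p=1.616096:
  k1 = f(0.430000, 1.616096) = 0.528140
  k2 = f(0.645000, 1.729646) = 0.847872
  p ← 1.616096 + 0.43·0.847872 = 1.980681
p(0.86) ≈ 1.9807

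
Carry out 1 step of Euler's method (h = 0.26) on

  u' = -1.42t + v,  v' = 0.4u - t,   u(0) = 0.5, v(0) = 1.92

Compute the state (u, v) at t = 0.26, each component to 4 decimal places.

0.9992, 1.9720

Euler on (u,v): u_{n+1} = u_n + h·u', v_{n+1} = v_n + h·v'.
0.000000: (0.500000, 1.920000); f=(1.920000, 0.200000) → (0.999200, 1.972000)
(u(0.26), v(0.26)) ≈ (0.9992, 1.9720)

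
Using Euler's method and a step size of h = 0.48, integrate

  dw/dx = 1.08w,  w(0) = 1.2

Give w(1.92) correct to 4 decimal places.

Euler: w_{n+1} = w_n + h·f(x_n, w_n).
x=0.000000, w=1.200000: f=1.296000 → w ← 1.200000 + 0.48·1.296000 = 1.822080
x=0.480000, w=1.822080: f=1.967846 → w ← 1.822080 + 0.48·1.967846 = 2.766646
x=0.960000, w=2.766646: f=2.987978 → w ← 2.766646 + 0.48·2.987978 = 4.200876
x=1.440000, w=4.200876: f=4.536946 → w ← 4.200876 + 0.48·4.536946 = 6.378610
w(1.92) ≈ 6.3786

6.3786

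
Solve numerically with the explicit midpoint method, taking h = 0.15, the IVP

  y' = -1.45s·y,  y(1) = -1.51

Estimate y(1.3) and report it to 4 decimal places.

-0.9167

Midpoint: k1 = f(s_n, y_n); k2 = f(s_n + h/2, y_n + (h/2)·k1); y_{n+1} = y_n + h·k2.
s=1.000000, y=-1.510000:
  k1 = f(1.000000, -1.510000) = 2.189500
  k2 = f(1.075000, -1.345788) = 2.097746
  y ← -1.510000 + 0.15·2.097746 = -1.195338
s=1.150000, y=-1.195338:
  k1 = f(1.150000, -1.195338) = 1.993226
  k2 = f(1.225000, -1.045846) = 1.857684
  y ← -1.195338 + 0.15·1.857684 = -0.916685
y(1.3) ≈ -0.9167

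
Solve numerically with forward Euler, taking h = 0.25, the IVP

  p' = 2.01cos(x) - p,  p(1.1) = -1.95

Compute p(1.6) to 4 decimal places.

-0.8159

Euler: p_{n+1} = p_n + h·f(x_n, p_n).
x=1.100000, p=-1.950000: f=2.861728 → p ← -1.950000 + 0.25·2.861728 = -1.234568
x=1.350000, p=-1.234568: f=1.674771 → p ← -1.234568 + 0.25·1.674771 = -0.815875
p(1.6) ≈ -0.8159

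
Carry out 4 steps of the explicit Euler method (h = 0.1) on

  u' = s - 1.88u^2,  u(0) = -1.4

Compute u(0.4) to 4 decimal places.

Euler: u_{n+1} = u_n + h·f(s_n, u_n).
s=0.000000, u=-1.400000: f=-3.684800 → u ← -1.400000 + 0.1·(-3.684800) = -1.768480
s=0.100000, u=-1.768480: f=-5.779740 → u ← -1.768480 + 0.1·(-5.779740) = -2.346454
s=0.200000, u=-2.346454: f=-10.150992 → u ← -2.346454 + 0.1·(-10.150992) = -3.361553
s=0.300000, u=-3.361553: f=-20.944075 → u ← -3.361553 + 0.1·(-20.944075) = -5.455961
u(0.4) ≈ -5.4560

-5.4560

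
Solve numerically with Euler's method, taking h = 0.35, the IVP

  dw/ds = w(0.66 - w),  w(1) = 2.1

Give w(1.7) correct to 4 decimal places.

0.9025

Euler: w_{n+1} = w_n + h·f(s_n, w_n).
s=1.000000, w=2.100000: f=-3.024000 → w ← 2.100000 + 0.35·(-3.024000) = 1.041600
s=1.350000, w=1.041600: f=-0.397475 → w ← 1.041600 + 0.35·(-0.397475) = 0.902484
w(1.7) ≈ 0.9025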